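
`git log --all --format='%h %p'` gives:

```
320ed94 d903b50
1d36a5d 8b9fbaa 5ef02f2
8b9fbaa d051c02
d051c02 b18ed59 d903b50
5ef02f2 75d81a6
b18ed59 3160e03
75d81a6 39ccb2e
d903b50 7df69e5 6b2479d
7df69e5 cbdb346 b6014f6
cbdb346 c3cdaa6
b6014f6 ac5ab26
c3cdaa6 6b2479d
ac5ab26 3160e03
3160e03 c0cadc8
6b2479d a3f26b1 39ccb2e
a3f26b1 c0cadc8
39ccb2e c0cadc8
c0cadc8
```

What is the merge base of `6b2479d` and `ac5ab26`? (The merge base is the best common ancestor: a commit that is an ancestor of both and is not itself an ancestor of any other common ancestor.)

Ancestors of 6b2479d: {39ccb2e, 6b2479d, a3f26b1, c0cadc8}.
Ancestors of ac5ab26: {3160e03, ac5ab26, c0cadc8}.
Common ancestors: {c0cadc8}.
The only common ancestor is c0cadc8, so it is the merge base.

c0cadc8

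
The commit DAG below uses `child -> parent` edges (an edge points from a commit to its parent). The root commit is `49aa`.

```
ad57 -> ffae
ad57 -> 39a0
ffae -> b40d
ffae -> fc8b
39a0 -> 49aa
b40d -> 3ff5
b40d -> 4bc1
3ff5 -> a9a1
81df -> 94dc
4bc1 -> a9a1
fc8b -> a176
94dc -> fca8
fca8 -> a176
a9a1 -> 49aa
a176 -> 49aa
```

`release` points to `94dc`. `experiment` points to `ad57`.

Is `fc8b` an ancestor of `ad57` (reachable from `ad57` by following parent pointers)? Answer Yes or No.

Ancestors of ad57 (commits reachable by following parents): {39a0, 3ff5, 49aa, 4bc1, a176, a9a1, ad57, b40d, fc8b, ffae}.
fc8b is in that set, so it is an ancestor of ad57.

Yes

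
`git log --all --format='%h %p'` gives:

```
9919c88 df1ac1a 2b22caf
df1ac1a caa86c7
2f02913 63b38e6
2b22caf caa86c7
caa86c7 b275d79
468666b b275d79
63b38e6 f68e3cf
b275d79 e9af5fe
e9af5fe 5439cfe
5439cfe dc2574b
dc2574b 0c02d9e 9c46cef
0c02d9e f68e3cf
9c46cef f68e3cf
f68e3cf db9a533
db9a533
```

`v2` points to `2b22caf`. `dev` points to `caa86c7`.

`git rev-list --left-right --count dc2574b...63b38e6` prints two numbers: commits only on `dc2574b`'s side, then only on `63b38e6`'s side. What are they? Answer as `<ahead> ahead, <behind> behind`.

3 ahead, 1 behind

Reachable from dc2574b: {0c02d9e, 9c46cef, db9a533, dc2574b, f68e3cf}.
Reachable from 63b38e6: {63b38e6, db9a533, f68e3cf}.
Only in dc2574b's history (ahead): {0c02d9e, 9c46cef, dc2574b} — 3.
Only in 63b38e6's history (behind): {63b38e6} — 1.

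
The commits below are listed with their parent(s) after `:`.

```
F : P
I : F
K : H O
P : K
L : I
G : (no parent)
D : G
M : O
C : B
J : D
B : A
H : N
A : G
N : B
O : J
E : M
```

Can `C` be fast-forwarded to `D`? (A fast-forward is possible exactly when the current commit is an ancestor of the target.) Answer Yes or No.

No

A fast-forward from C to D is possible iff C is an ancestor of D.
Ancestors of D: {D, G}.
C is not among them, so fast-forward is not possible.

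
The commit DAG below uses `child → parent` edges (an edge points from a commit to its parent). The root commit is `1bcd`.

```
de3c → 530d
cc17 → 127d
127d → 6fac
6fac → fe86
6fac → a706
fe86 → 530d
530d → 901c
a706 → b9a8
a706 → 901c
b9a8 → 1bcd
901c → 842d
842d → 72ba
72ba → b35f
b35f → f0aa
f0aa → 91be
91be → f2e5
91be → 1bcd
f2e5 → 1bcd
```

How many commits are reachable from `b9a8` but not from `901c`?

Reachable from b9a8: {1bcd, b9a8}.
Reachable from 901c: {1bcd, 72ba, 842d, 901c, 91be, b35f, f0aa, f2e5}.
In b9a8's history but not 901c's: {b9a8} — 1 commit.

1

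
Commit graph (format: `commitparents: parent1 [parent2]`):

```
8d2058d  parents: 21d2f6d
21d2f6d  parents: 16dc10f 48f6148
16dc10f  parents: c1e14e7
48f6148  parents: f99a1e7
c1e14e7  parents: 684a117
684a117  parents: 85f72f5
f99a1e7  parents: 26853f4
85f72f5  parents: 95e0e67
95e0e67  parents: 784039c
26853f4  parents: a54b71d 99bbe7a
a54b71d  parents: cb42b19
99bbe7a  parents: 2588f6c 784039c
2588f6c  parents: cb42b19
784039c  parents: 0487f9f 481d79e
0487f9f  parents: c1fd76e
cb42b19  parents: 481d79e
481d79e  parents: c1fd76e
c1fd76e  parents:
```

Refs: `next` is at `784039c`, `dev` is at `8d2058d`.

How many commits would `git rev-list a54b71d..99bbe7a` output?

4

Reachable from 99bbe7a: {0487f9f, 2588f6c, 481d79e, 784039c, 99bbe7a, c1fd76e, cb42b19}.
Reachable from a54b71d: {481d79e, a54b71d, c1fd76e, cb42b19}.
In 99bbe7a's history but not a54b71d's: {0487f9f, 2588f6c, 784039c, 99bbe7a} — 4 commits.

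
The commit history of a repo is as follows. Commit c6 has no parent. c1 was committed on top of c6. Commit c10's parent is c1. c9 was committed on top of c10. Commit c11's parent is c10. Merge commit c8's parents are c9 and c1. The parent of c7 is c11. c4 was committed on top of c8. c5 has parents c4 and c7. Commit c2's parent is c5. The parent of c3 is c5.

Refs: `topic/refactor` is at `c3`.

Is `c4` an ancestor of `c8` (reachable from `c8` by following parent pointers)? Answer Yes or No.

Ancestors of c8: {c1, c10, c6, c8, c9}.
c4 is not in that set, so it is not an ancestor of c8.

No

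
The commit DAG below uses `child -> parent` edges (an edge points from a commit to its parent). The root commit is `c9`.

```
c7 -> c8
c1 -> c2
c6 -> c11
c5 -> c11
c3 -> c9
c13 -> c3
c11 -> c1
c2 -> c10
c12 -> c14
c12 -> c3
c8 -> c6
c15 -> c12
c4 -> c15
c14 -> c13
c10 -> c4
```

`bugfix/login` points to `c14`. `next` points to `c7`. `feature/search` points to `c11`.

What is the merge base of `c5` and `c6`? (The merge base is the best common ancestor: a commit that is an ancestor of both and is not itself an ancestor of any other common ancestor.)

Ancestors of c5: {c1, c10, c11, c12, c13, c14, c15, c2, c3, c4, c5, c9}.
Ancestors of c6: {c1, c10, c11, c12, c13, c14, c15, c2, c3, c4, c6, c9}.
Common ancestors: {c1, c10, c11, c12, c13, c14, c15, c2, c3, c4, c9}.
Among these, c11 is not an ancestor of any other common ancestor — it is the merge base.

c11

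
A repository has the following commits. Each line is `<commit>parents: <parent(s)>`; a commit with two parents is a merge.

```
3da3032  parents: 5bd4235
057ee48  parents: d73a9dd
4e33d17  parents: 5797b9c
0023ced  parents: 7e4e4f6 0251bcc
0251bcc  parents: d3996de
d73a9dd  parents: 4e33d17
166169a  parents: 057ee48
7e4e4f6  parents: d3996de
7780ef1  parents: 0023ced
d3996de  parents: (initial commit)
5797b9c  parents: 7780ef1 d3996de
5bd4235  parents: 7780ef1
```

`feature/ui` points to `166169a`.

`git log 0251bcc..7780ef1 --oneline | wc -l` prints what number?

3

Reachable from 7780ef1: {0023ced, 0251bcc, 7780ef1, 7e4e4f6, d3996de}.
Reachable from 0251bcc: {0251bcc, d3996de}.
In 7780ef1's history but not 0251bcc's: {0023ced, 7780ef1, 7e4e4f6} — 3 commits.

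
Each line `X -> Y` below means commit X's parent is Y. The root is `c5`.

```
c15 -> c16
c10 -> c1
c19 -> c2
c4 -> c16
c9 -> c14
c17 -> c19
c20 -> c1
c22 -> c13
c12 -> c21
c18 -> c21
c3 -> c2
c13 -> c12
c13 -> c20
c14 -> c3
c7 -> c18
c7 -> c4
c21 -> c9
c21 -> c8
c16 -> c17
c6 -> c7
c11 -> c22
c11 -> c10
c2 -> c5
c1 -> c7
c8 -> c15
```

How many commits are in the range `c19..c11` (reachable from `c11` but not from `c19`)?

Reachable from c11: {c1, c10, c11, c12, c13, c14, c15, c16, c17, c18, c19, c2, c20, c21, c22, c3, c4, c5, c7, c8, c9}.
Reachable from c19: {c19, c2, c5}.
In c11's history but not c19's: {c1, c10, c11, c12, c13, c14, c15, c16, c17, c18, c20, c21, c22, c3, c4, c7, c8, c9} — 18 commits.

18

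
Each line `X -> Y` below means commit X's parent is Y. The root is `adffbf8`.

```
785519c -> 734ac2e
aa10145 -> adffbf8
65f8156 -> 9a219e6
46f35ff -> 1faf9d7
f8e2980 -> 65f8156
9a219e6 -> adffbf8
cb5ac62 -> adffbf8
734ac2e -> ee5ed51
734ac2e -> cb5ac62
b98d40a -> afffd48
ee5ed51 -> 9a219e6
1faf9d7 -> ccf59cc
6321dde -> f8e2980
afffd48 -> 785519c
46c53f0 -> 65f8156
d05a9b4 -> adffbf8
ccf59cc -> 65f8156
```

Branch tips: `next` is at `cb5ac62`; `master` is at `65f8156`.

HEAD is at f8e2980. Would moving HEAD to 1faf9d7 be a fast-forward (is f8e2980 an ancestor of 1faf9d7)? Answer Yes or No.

No

A fast-forward from f8e2980 to 1faf9d7 is possible iff f8e2980 is an ancestor of 1faf9d7.
Ancestors of 1faf9d7: {1faf9d7, 65f8156, 9a219e6, adffbf8, ccf59cc}.
f8e2980 is not among them, so fast-forward is not possible.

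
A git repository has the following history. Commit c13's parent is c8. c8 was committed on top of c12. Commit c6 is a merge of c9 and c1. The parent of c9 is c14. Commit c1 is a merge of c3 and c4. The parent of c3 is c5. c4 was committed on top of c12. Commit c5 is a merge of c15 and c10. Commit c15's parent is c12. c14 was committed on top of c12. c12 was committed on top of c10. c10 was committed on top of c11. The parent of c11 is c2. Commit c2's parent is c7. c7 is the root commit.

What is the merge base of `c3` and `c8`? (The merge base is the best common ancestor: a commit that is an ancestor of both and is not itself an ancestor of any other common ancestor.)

Ancestors of c3: {c10, c11, c12, c15, c2, c3, c5, c7}.
Ancestors of c8: {c10, c11, c12, c2, c7, c8}.
Common ancestors: {c10, c11, c12, c2, c7}.
Among these, c12 is not an ancestor of any other common ancestor — it is the merge base.

c12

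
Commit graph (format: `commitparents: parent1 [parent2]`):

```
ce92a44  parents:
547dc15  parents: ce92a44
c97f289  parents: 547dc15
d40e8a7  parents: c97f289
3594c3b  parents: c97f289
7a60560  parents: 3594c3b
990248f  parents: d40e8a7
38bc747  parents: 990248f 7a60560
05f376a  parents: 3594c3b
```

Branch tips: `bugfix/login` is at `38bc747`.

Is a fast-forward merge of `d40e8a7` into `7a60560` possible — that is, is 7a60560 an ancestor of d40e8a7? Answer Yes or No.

A fast-forward from 7a60560 to d40e8a7 is possible iff 7a60560 is an ancestor of d40e8a7.
Ancestors of d40e8a7: {547dc15, c97f289, ce92a44, d40e8a7}.
7a60560 is not among them, so fast-forward is not possible.

No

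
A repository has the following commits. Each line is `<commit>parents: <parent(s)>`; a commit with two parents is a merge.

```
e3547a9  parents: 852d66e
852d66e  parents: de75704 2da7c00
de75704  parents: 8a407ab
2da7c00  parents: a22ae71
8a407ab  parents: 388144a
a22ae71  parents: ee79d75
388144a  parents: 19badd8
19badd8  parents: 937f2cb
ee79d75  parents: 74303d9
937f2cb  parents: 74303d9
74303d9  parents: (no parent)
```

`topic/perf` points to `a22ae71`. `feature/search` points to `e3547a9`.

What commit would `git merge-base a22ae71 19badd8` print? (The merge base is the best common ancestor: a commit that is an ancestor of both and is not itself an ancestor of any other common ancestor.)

Ancestors of a22ae71: {74303d9, a22ae71, ee79d75}.
Ancestors of 19badd8: {19badd8, 74303d9, 937f2cb}.
Common ancestors: {74303d9}.
The only common ancestor is 74303d9, so it is the merge base.

74303d9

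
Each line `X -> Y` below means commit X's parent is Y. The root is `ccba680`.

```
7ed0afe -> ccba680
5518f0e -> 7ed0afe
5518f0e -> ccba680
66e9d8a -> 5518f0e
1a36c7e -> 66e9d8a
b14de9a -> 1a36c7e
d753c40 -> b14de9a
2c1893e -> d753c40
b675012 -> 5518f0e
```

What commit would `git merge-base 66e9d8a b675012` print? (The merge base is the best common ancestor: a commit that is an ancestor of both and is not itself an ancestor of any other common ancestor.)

Ancestors of 66e9d8a: {5518f0e, 66e9d8a, 7ed0afe, ccba680}.
Ancestors of b675012: {5518f0e, 7ed0afe, b675012, ccba680}.
Common ancestors: {5518f0e, 7ed0afe, ccba680}.
Among these, 5518f0e is not an ancestor of any other common ancestor — it is the merge base.

5518f0e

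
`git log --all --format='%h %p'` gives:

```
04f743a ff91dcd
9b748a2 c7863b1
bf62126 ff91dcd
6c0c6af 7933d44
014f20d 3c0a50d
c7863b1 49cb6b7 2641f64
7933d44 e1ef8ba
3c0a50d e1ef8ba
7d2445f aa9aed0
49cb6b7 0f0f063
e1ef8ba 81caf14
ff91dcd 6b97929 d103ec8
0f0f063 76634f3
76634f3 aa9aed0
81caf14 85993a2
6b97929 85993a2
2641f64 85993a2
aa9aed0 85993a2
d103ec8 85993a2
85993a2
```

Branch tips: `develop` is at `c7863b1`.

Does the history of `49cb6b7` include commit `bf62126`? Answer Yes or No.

No

Ancestors of 49cb6b7: {0f0f063, 49cb6b7, 76634f3, 85993a2, aa9aed0}.
bf62126 is not in that set, so it is not an ancestor of 49cb6b7.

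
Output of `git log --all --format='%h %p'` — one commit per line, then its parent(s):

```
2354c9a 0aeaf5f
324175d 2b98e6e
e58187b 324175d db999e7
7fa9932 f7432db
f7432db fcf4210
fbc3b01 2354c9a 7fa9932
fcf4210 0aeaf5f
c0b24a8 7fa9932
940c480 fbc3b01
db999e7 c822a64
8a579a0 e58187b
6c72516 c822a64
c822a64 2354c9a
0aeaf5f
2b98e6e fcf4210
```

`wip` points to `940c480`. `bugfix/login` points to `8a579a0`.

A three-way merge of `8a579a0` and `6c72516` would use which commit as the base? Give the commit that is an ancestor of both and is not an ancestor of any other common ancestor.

Ancestors of 8a579a0: {0aeaf5f, 2354c9a, 2b98e6e, 324175d, 8a579a0, c822a64, db999e7, e58187b, fcf4210}.
Ancestors of 6c72516: {0aeaf5f, 2354c9a, 6c72516, c822a64}.
Common ancestors: {0aeaf5f, 2354c9a, c822a64}.
Among these, c822a64 is not an ancestor of any other common ancestor — it is the merge base.

c822a64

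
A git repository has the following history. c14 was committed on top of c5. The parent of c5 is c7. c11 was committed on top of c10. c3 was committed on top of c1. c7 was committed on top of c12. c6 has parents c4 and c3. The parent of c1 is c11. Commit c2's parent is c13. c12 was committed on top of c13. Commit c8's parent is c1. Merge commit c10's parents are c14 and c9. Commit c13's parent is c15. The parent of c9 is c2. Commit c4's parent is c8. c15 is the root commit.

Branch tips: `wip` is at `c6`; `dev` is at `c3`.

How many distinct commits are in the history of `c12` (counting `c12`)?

3

Walking parent pointers from c12: reachable set = {c12, c13, c15}.
That is 3 commits.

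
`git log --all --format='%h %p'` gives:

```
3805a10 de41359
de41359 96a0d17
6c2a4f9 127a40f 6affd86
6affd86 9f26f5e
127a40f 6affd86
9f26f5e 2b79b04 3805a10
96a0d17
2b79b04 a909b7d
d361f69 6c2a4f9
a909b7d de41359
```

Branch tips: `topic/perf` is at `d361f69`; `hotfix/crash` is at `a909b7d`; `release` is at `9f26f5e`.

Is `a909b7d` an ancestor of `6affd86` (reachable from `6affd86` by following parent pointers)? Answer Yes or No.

Yes

Ancestors of 6affd86 (commits reachable by following parents): {2b79b04, 3805a10, 6affd86, 96a0d17, 9f26f5e, a909b7d, de41359}.
a909b7d is in that set, so it is an ancestor of 6affd86.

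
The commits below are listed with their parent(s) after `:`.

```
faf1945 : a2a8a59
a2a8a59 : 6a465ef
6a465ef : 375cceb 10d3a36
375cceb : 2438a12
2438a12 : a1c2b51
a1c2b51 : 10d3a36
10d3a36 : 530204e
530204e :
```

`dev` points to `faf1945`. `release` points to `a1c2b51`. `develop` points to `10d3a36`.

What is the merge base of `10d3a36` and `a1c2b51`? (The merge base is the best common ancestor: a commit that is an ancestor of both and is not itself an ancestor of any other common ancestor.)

10d3a36

Ancestors of 10d3a36: {10d3a36, 530204e}.
Ancestors of a1c2b51: {10d3a36, 530204e, a1c2b51}.
Common ancestors: {10d3a36, 530204e}.
Among these, 10d3a36 is not an ancestor of any other common ancestor — it is the merge base.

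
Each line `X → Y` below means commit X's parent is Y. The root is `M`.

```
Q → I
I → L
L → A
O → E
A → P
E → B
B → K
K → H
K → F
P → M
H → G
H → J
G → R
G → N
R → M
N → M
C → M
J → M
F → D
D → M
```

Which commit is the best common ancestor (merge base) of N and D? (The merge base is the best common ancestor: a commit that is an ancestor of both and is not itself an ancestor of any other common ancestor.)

Ancestors of N: {M, N}.
Ancestors of D: {D, M}.
Common ancestors: {M}.
The only common ancestor is M, so it is the merge base.

M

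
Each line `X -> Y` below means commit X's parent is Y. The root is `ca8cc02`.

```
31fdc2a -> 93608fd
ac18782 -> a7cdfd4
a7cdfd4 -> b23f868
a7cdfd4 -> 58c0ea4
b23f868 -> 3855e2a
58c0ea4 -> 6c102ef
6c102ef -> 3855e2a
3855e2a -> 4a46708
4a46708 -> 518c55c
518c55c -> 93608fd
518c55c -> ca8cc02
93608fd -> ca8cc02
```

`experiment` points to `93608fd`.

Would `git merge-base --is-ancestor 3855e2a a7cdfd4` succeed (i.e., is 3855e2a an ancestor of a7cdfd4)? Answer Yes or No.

Ancestors of a7cdfd4 (commits reachable by following parents): {3855e2a, 4a46708, 518c55c, 58c0ea4, 6c102ef, 93608fd, a7cdfd4, b23f868, ca8cc02}.
3855e2a is in that set, so it is an ancestor of a7cdfd4.

Yes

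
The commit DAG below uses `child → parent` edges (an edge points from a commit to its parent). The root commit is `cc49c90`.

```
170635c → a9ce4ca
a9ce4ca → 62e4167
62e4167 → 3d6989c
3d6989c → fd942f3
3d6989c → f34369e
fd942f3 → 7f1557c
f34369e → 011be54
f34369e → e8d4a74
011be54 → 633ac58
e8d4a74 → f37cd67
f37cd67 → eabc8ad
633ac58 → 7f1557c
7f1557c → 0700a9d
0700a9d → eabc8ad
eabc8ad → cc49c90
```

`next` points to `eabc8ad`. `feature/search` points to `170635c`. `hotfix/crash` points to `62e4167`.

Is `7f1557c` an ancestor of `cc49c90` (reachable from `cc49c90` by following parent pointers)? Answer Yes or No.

Ancestors of cc49c90: {cc49c90}.
7f1557c is not in that set, so it is not an ancestor of cc49c90.

No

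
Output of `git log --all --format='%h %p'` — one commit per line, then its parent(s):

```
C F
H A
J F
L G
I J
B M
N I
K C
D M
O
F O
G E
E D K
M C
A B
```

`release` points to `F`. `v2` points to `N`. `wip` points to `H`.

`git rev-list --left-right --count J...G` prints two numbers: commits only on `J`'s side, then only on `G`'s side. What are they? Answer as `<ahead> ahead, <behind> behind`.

Reachable from J: {F, J, O}.
Reachable from G: {C, D, E, F, G, K, M, O}.
Only in J's history (ahead): {J} — 1.
Only in G's history (behind): {C, D, E, G, K, M} — 6.

1 ahead, 6 behind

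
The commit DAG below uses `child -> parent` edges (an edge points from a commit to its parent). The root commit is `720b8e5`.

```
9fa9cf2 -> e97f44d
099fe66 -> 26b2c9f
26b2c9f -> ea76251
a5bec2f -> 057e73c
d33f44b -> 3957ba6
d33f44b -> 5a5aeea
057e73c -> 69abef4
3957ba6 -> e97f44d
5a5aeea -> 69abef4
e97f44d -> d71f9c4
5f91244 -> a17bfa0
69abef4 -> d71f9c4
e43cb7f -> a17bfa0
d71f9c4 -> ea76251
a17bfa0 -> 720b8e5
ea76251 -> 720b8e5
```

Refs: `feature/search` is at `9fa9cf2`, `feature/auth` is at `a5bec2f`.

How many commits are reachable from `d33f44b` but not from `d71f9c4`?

5

Reachable from d33f44b: {3957ba6, 5a5aeea, 69abef4, 720b8e5, d33f44b, d71f9c4, e97f44d, ea76251}.
Reachable from d71f9c4: {720b8e5, d71f9c4, ea76251}.
In d33f44b's history but not d71f9c4's: {3957ba6, 5a5aeea, 69abef4, d33f44b, e97f44d} — 5 commits.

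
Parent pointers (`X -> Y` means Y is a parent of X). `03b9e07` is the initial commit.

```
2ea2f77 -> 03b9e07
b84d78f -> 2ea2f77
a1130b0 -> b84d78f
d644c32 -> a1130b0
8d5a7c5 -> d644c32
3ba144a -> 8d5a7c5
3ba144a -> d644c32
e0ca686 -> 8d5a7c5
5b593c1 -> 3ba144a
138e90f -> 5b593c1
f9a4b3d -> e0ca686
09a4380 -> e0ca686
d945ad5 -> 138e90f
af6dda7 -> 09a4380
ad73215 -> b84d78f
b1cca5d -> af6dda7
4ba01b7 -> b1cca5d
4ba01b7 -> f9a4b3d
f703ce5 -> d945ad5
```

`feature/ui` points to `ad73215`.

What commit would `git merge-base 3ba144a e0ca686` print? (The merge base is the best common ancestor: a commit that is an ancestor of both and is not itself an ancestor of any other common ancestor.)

8d5a7c5

Ancestors of 3ba144a: {03b9e07, 2ea2f77, 3ba144a, 8d5a7c5, a1130b0, b84d78f, d644c32}.
Ancestors of e0ca686: {03b9e07, 2ea2f77, 8d5a7c5, a1130b0, b84d78f, d644c32, e0ca686}.
Common ancestors: {03b9e07, 2ea2f77, 8d5a7c5, a1130b0, b84d78f, d644c32}.
Among these, 8d5a7c5 is not an ancestor of any other common ancestor — it is the merge base.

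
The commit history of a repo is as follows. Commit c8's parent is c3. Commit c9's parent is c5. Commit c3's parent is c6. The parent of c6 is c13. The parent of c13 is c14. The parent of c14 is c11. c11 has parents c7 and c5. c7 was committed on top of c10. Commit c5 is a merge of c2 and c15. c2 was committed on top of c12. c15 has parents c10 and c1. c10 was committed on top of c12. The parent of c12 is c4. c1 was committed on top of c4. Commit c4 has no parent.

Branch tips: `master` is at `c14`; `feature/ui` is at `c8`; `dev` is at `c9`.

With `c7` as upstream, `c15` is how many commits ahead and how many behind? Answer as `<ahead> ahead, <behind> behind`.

2 ahead, 1 behind

Reachable from c15: {c1, c10, c12, c15, c4}.
Reachable from c7: {c10, c12, c4, c7}.
Only in c15's history (ahead): {c1, c15} — 2.
Only in c7's history (behind): {c7} — 1.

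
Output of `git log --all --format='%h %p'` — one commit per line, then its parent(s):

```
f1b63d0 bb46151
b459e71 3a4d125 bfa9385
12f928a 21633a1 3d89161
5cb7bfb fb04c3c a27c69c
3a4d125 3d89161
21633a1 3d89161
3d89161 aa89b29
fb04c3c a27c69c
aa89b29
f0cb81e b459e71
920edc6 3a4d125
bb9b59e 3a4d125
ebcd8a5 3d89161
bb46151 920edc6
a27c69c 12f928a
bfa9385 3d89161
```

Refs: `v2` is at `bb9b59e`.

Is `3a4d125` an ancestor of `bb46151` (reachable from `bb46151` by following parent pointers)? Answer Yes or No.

Ancestors of bb46151 (commits reachable by following parents): {3a4d125, 3d89161, 920edc6, aa89b29, bb46151}.
3a4d125 is in that set, so it is an ancestor of bb46151.

Yes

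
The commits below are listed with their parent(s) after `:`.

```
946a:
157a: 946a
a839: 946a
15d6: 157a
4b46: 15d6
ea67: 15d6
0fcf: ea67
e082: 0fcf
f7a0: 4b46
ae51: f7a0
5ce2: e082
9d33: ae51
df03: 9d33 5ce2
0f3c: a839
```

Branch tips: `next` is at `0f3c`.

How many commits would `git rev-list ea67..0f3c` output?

2

Reachable from 0f3c: {0f3c, 946a, a839}.
Reachable from ea67: {157a, 15d6, 946a, ea67}.
In 0f3c's history but not ea67's: {0f3c, a839} — 2 commits.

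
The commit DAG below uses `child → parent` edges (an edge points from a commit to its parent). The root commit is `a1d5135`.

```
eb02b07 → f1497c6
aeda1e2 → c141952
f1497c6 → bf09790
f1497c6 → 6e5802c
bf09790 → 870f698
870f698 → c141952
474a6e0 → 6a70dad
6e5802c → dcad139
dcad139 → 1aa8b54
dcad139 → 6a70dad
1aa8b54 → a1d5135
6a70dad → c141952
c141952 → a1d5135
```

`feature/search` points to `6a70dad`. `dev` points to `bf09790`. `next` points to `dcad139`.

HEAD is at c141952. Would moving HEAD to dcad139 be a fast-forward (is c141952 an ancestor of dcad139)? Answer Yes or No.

Yes

A fast-forward from c141952 to dcad139 is possible iff c141952 is an ancestor of dcad139.
Ancestors of dcad139: {1aa8b54, 6a70dad, a1d5135, c141952, dcad139}.
c141952 is among them, so fast-forward is possible.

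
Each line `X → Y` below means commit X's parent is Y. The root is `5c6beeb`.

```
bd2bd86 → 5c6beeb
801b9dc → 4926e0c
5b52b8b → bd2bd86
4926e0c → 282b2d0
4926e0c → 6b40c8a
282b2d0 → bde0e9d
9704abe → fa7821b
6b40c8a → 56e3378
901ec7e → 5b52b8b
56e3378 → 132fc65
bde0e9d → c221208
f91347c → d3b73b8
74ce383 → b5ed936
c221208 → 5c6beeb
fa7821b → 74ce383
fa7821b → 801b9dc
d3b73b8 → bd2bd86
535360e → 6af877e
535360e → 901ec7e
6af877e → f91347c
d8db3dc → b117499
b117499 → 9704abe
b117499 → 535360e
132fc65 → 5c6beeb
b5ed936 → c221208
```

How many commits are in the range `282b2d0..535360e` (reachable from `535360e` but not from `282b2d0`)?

7

Reachable from 535360e: {535360e, 5b52b8b, 5c6beeb, 6af877e, 901ec7e, bd2bd86, d3b73b8, f91347c}.
Reachable from 282b2d0: {282b2d0, 5c6beeb, bde0e9d, c221208}.
In 535360e's history but not 282b2d0's: {535360e, 5b52b8b, 6af877e, 901ec7e, bd2bd86, d3b73b8, f91347c} — 7 commits.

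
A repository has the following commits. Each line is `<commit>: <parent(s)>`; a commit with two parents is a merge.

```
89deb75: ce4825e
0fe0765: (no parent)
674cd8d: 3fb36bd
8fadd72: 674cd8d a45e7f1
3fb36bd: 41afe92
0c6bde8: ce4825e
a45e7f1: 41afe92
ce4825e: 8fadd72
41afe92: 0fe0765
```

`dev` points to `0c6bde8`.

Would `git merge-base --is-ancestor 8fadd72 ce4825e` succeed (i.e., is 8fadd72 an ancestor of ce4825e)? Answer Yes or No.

Yes

Ancestors of ce4825e (commits reachable by following parents): {0fe0765, 3fb36bd, 41afe92, 674cd8d, 8fadd72, a45e7f1, ce4825e}.
8fadd72 is in that set, so it is an ancestor of ce4825e.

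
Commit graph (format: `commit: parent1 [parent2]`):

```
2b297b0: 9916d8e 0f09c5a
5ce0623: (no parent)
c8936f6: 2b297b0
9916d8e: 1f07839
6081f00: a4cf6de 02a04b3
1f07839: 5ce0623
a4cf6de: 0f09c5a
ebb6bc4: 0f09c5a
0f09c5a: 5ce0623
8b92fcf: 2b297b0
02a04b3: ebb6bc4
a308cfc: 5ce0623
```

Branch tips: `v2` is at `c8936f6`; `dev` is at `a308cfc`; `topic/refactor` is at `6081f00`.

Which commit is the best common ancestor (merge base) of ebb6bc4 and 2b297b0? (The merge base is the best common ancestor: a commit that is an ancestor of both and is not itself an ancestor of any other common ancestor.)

Ancestors of ebb6bc4: {0f09c5a, 5ce0623, ebb6bc4}.
Ancestors of 2b297b0: {0f09c5a, 1f07839, 2b297b0, 5ce0623, 9916d8e}.
Common ancestors: {0f09c5a, 5ce0623}.
Among these, 0f09c5a is not an ancestor of any other common ancestor — it is the merge base.

0f09c5a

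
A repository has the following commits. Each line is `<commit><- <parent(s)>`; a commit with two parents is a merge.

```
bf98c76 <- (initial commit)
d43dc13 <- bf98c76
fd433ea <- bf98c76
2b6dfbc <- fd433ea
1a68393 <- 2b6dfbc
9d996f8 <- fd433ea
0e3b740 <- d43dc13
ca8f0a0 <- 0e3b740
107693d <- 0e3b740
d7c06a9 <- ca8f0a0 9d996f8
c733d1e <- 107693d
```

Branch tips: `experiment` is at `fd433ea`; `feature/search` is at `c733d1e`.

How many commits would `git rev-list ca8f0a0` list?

4

Walking parent pointers from ca8f0a0: reachable set = {0e3b740, bf98c76, ca8f0a0, d43dc13}.
That is 4 commits.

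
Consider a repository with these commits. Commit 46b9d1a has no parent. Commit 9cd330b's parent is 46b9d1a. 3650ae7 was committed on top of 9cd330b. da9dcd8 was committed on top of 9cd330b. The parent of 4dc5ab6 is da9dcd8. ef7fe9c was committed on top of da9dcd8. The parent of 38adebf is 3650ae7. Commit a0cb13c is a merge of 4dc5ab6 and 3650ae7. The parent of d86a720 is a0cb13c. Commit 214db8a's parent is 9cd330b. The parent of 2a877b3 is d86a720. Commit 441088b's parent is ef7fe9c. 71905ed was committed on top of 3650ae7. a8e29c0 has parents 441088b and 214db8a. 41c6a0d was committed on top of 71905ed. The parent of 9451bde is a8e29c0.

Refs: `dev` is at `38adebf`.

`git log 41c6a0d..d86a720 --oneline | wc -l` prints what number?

4

Reachable from d86a720: {3650ae7, 46b9d1a, 4dc5ab6, 9cd330b, a0cb13c, d86a720, da9dcd8}.
Reachable from 41c6a0d: {3650ae7, 41c6a0d, 46b9d1a, 71905ed, 9cd330b}.
In d86a720's history but not 41c6a0d's: {4dc5ab6, a0cb13c, d86a720, da9dcd8} — 4 commits.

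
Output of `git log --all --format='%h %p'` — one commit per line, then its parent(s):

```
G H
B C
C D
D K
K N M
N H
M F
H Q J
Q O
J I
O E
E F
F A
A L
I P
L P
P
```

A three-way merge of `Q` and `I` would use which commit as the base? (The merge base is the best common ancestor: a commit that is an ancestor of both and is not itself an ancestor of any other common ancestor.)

P

Ancestors of Q: {A, E, F, L, O, P, Q}.
Ancestors of I: {I, P}.
Common ancestors: {P}.
The only common ancestor is P, so it is the merge base.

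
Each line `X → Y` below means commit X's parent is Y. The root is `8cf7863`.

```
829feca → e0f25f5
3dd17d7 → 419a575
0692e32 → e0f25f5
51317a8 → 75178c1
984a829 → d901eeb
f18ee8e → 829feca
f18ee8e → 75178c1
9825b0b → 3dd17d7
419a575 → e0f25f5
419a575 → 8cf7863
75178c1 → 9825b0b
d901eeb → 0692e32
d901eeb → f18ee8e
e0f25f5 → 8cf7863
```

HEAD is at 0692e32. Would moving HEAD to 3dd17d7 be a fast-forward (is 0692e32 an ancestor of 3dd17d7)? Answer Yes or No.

A fast-forward from 0692e32 to 3dd17d7 is possible iff 0692e32 is an ancestor of 3dd17d7.
Ancestors of 3dd17d7: {3dd17d7, 419a575, 8cf7863, e0f25f5}.
0692e32 is not among them, so fast-forward is not possible.

No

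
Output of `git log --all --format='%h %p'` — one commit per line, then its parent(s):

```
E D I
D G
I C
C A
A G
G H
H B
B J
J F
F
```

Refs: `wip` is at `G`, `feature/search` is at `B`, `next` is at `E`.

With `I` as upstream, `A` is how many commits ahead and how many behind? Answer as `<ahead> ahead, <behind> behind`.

Reachable from A: {A, B, F, G, H, J}.
Reachable from I: {A, B, C, F, G, H, I, J}.
Only in A's history (ahead): {} — 0.
Only in I's history (behind): {C, I} — 2.

0 ahead, 2 behind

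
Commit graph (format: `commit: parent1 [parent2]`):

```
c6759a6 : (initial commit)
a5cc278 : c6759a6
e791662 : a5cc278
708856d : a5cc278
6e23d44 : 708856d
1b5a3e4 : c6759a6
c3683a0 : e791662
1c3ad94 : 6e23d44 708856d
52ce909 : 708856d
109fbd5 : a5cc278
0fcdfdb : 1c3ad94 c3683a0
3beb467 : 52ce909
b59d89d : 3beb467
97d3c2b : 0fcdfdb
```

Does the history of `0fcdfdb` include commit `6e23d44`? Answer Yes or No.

Ancestors of 0fcdfdb (commits reachable by following parents): {0fcdfdb, 1c3ad94, 6e23d44, 708856d, a5cc278, c3683a0, c6759a6, e791662}.
6e23d44 is in that set, so it is an ancestor of 0fcdfdb.

Yes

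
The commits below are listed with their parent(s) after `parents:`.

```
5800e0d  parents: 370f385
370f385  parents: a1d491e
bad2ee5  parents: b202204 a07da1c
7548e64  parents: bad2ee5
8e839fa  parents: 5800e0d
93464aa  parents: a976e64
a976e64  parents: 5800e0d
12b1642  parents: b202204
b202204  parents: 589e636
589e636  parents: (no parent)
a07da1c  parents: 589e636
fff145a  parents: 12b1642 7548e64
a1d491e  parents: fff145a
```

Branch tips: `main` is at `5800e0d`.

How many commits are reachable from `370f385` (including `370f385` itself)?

Walking parent pointers from 370f385: reachable set = {12b1642, 370f385, 589e636, 7548e64, a07da1c, a1d491e, b202204, bad2ee5, fff145a}.
That is 9 commits.

9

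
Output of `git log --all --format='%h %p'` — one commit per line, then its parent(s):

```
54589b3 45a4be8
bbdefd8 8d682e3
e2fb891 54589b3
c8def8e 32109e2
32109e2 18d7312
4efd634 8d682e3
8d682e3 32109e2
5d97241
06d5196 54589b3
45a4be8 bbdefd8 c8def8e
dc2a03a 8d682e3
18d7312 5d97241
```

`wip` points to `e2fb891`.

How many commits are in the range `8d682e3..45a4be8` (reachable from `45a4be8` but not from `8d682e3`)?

Reachable from 45a4be8: {18d7312, 32109e2, 45a4be8, 5d97241, 8d682e3, bbdefd8, c8def8e}.
Reachable from 8d682e3: {18d7312, 32109e2, 5d97241, 8d682e3}.
In 45a4be8's history but not 8d682e3's: {45a4be8, bbdefd8, c8def8e} — 3 commits.

3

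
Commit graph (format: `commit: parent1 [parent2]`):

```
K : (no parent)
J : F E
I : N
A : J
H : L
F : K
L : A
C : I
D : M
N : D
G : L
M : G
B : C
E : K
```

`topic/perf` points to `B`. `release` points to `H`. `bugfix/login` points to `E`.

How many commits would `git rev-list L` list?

6

Walking parent pointers from L: reachable set = {A, E, F, J, K, L}.
That is 6 commits.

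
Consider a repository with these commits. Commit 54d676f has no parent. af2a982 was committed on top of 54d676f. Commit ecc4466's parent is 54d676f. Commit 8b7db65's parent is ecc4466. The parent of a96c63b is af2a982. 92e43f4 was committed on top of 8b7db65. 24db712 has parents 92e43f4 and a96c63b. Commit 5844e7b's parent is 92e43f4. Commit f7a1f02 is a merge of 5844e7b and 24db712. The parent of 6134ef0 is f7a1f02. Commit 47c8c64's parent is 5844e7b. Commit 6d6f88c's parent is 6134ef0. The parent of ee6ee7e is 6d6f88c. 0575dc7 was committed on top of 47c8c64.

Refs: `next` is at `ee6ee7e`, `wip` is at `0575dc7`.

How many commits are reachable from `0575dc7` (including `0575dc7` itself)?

Walking parent pointers from 0575dc7: reachable set = {0575dc7, 47c8c64, 54d676f, 5844e7b, 8b7db65, 92e43f4, ecc4466}.
That is 7 commits.

7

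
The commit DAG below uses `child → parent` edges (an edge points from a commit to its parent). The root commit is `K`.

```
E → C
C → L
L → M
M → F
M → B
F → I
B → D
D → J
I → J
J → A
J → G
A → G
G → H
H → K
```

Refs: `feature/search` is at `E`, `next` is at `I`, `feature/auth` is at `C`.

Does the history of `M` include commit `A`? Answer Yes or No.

Yes

Ancestors of M (commits reachable by following parents): {A, B, D, F, G, H, I, J, K, M}.
A is in that set, so it is an ancestor of M.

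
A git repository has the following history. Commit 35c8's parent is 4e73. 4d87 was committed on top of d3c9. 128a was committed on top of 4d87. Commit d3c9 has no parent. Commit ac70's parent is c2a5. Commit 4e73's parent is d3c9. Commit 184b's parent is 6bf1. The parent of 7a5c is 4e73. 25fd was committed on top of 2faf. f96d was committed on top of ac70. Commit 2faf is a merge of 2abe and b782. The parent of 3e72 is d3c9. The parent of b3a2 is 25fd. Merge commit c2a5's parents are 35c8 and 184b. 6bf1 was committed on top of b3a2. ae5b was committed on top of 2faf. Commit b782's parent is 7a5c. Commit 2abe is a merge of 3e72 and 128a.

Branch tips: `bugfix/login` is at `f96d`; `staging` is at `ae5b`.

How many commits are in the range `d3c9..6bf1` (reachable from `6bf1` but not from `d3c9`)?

Reachable from 6bf1: {128a, 25fd, 2abe, 2faf, 3e72, 4d87, 4e73, 6bf1, 7a5c, b3a2, b782, d3c9}.
Reachable from d3c9: {d3c9}.
In 6bf1's history but not d3c9's: {128a, 25fd, 2abe, 2faf, 3e72, 4d87, 4e73, 6bf1, 7a5c, b3a2, b782} — 11 commits.

11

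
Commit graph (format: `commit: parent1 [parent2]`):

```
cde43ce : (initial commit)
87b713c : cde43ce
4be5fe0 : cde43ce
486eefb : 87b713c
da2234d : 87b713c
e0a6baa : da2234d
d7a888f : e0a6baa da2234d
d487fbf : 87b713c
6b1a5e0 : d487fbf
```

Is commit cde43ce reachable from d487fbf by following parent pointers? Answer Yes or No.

Yes

Ancestors of d487fbf (commits reachable by following parents): {87b713c, cde43ce, d487fbf}.
cde43ce is in that set, so it is an ancestor of d487fbf.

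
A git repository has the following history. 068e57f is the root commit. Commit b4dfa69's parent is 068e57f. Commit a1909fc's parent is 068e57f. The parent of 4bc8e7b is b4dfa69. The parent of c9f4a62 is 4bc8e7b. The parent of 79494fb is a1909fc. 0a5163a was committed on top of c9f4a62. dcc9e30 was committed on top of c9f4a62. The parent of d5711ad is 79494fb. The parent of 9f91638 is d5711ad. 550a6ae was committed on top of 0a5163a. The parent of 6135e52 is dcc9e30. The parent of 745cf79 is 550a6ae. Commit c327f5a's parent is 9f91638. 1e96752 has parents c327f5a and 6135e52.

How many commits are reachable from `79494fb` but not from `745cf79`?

Reachable from 79494fb: {068e57f, 79494fb, a1909fc}.
Reachable from 745cf79: {068e57f, 0a5163a, 4bc8e7b, 550a6ae, 745cf79, b4dfa69, c9f4a62}.
In 79494fb's history but not 745cf79's: {79494fb, a1909fc} — 2 commits.

2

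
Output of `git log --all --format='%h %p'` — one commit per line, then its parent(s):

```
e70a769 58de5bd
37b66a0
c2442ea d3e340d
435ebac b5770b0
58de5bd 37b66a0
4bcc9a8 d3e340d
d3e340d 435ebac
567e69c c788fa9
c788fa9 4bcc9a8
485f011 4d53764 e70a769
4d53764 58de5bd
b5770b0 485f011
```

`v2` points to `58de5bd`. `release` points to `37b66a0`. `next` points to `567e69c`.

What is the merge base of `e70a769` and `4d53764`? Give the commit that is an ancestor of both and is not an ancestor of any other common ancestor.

58de5bd

Ancestors of e70a769: {37b66a0, 58de5bd, e70a769}.
Ancestors of 4d53764: {37b66a0, 4d53764, 58de5bd}.
Common ancestors: {37b66a0, 58de5bd}.
Among these, 58de5bd is not an ancestor of any other common ancestor — it is the merge base.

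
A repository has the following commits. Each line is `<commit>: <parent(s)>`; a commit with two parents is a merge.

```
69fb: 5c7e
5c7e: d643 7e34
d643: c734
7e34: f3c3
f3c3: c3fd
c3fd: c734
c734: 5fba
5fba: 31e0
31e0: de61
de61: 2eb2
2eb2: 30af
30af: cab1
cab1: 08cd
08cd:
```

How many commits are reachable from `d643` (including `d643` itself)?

Walking parent pointers from d643: reachable set = {08cd, 2eb2, 30af, 31e0, 5fba, c734, cab1, d643, de61}.
That is 9 commits.

9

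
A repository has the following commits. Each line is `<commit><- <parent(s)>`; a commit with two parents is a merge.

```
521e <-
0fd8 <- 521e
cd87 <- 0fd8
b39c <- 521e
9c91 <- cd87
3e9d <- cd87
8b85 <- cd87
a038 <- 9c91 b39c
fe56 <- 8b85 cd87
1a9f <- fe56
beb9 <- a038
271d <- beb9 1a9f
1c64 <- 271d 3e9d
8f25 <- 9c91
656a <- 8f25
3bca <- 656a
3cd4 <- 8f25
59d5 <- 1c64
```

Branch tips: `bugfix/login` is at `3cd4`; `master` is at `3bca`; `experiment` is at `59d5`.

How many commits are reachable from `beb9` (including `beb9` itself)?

7

Walking parent pointers from beb9: reachable set = {0fd8, 521e, 9c91, a038, b39c, beb9, cd87}.
That is 7 commits.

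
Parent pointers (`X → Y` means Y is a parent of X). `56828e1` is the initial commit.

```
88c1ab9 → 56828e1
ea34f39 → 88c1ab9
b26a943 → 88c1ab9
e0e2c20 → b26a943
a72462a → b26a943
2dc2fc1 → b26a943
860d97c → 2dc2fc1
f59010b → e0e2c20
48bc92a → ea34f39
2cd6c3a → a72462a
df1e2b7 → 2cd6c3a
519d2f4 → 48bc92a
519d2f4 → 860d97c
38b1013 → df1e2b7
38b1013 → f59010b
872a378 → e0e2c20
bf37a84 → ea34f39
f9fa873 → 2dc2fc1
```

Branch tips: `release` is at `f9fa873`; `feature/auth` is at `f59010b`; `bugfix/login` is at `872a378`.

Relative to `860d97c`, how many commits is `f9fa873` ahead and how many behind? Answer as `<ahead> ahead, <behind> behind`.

1 ahead, 1 behind

Reachable from f9fa873: {2dc2fc1, 56828e1, 88c1ab9, b26a943, f9fa873}.
Reachable from 860d97c: {2dc2fc1, 56828e1, 860d97c, 88c1ab9, b26a943}.
Only in f9fa873's history (ahead): {f9fa873} — 1.
Only in 860d97c's history (behind): {860d97c} — 1.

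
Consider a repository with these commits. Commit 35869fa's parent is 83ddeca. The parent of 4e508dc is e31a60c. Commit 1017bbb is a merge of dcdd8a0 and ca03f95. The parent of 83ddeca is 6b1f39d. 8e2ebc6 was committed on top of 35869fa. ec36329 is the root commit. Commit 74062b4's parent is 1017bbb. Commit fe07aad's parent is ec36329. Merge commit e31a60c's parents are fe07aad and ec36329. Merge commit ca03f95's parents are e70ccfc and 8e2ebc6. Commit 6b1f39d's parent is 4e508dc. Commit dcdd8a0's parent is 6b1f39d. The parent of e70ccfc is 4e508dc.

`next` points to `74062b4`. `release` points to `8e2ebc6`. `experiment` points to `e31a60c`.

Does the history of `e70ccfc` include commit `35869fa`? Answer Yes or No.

Ancestors of e70ccfc: {4e508dc, e31a60c, e70ccfc, ec36329, fe07aad}.
35869fa is not in that set, so it is not an ancestor of e70ccfc.

No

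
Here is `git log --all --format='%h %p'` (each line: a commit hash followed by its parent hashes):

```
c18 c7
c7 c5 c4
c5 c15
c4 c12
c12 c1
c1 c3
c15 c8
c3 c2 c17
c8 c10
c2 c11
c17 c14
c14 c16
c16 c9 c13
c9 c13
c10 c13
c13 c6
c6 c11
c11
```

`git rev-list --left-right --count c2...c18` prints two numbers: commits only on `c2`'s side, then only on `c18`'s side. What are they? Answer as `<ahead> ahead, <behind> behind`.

Reachable from c2: {c11, c2}.
Reachable from c18: {c1, c10, c11, c12, c13, c14, c15, c16, c17, c18, c2, c3, c4, c5, c6, c7, c8, c9}.
Only in c2's history (ahead): {} — 0.
Only in c18's history (behind): {c1, c10, c12, c13, c14, c15, c16, c17, c18, c3, c4, c5, c6, c7, c8, c9} — 16.

0 ahead, 16 behind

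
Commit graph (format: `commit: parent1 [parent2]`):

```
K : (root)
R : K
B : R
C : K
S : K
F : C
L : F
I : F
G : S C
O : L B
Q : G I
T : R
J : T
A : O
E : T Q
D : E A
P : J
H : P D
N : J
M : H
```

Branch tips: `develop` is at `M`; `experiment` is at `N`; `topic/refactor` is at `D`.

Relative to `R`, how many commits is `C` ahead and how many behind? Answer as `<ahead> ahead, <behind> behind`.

Reachable from C: {C, K}.
Reachable from R: {K, R}.
Only in C's history (ahead): {C} — 1.
Only in R's history (behind): {R} — 1.

1 ahead, 1 behind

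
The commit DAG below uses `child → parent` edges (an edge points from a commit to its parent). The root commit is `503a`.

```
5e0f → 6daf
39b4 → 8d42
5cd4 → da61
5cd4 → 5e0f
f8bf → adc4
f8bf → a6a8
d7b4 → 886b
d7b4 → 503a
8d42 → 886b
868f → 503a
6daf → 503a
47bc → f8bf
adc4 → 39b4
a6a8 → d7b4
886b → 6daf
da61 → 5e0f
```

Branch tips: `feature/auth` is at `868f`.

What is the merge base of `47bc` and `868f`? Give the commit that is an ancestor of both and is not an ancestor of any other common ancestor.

Ancestors of 47bc: {39b4, 47bc, 503a, 6daf, 886b, 8d42, a6a8, adc4, d7b4, f8bf}.
Ancestors of 868f: {503a, 868f}.
Common ancestors: {503a}.
The only common ancestor is 503a, so it is the merge base.

503a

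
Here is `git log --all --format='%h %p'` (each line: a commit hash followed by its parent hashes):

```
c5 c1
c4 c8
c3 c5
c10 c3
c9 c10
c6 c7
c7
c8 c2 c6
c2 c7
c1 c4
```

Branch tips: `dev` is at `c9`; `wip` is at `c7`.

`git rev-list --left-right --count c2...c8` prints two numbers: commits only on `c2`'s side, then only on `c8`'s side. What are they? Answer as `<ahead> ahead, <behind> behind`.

0 ahead, 2 behind

Reachable from c2: {c2, c7}.
Reachable from c8: {c2, c6, c7, c8}.
Only in c2's history (ahead): {} — 0.
Only in c8's history (behind): {c6, c8} — 2.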